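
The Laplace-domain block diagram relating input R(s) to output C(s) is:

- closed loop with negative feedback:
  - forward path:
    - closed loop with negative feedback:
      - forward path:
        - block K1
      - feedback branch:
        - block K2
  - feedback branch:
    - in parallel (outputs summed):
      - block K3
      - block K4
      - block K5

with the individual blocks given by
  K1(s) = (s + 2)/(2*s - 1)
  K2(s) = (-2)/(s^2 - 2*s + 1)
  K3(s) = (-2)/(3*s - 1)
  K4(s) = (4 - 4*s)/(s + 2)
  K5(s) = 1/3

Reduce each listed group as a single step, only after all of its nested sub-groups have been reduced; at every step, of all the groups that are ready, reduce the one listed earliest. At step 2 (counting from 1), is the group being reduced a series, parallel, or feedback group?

1. apply the feedback formula to K1, K2
2. combine K3, K4, K5 in parallel
3. feedback reduction of [K1/(1+K1*K2)], (K3+K4+K5)
The group at step 2 is a parallel group.

Hence the answer: parallel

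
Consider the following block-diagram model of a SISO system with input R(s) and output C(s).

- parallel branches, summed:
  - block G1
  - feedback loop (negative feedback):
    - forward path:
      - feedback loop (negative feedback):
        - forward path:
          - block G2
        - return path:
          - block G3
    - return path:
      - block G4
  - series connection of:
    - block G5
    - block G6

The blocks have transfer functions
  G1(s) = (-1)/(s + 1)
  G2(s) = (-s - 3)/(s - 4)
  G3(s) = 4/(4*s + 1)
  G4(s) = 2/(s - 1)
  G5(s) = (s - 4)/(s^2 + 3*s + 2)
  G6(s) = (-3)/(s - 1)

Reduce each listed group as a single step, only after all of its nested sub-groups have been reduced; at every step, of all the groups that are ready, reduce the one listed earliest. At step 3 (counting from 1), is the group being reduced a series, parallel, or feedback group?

Answer: series

Working:
Step 1: close the feedback loop around G2, G3
Step 2: feedback reduction of [G2/(1+G2*G3)], G4
Step 3: cascade G5, G6
Step 4: parallel reduction of G1, [[G2/(1+G2*G3)]/(1+[G2/(1+G2*G3)]*G4)], (G5*G6)
Step 3: series.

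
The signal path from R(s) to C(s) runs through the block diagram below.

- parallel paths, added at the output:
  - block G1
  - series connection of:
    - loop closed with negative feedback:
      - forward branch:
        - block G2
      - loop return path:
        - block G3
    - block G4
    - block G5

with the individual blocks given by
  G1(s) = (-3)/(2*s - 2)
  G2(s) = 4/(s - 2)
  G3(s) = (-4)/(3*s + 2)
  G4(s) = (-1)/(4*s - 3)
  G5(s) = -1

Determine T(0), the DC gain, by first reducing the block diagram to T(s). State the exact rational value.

Step 1: apply the feedback formula to G2, G3: (12*s + 8)/(3*s^2 - 4*s - 20)
Step 2: multiply [G2/(1+G2*G3)], G4, G5 (series): (12*s + 8)/(12*s^3 - 25*s^2 - 68*s + 60)
Step 3: add G1, ([G2/(1+G2*G3)]*G4*G5) (parallel): (-36*s^3 + 99*s^2 + 196*s - 196)/(24*s^4 - 74*s^3 - 86*s^2 + 256*s - 120)
DC gain: substitute s = 0 into T(s) from step 3: T(0) = -196/(-120) = 49/30.

Therefore the answer is 49/30.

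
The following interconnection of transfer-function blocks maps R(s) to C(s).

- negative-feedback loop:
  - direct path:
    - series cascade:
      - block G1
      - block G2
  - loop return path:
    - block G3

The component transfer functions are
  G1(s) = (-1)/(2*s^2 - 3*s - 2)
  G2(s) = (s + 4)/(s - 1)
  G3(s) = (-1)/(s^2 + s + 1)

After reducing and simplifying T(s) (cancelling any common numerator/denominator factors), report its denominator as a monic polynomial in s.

Step 1 - combine G1, G2 in series, giving (-s - 4)/(2*s^3 - 5*s^2 + s + 2)
Step 2 - collapse the loop ((G1*G2) forward, G3 return), giving (-s^3 - 5*s^2 - 5*s - 4)/(2*s^5 - 3*s^4 - 2*s^3 - 2*s^2 + 4*s + 6)
The result of step 2 is T(s) in lowest terms. Its denominator has leading coefficient 2; dividing the denominator through by 2 makes it monic.

Hence the answer: s^5 - 3*s^4/2 - s^3 - s^2 + 2*s + 3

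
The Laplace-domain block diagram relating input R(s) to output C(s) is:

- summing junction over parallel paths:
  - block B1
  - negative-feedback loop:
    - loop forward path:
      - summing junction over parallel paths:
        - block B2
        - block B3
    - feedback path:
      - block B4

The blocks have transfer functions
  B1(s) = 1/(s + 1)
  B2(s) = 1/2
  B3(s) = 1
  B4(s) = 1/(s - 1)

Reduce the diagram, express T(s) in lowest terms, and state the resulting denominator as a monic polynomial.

Step 1: sum the parallel branches B2, B3 = 3/2
Step 2: reduce the feedback loop with forward (B2+B3) and return B4 = (3*s - 3)/(2*s + 1)
Step 3: add B1, [(B2+B3)/(1+(B2+B3)*B4)] (parallel) = (3*s^2 + 2*s - 2)/(2*s^2 + 3*s + 1)
That last expression is T(s), already simplified. Scaling its denominator by 1/2 (the reciprocal of the leading coefficient) yields the monic denominator.

Answer: s^2 + 3*s/2 + 1/2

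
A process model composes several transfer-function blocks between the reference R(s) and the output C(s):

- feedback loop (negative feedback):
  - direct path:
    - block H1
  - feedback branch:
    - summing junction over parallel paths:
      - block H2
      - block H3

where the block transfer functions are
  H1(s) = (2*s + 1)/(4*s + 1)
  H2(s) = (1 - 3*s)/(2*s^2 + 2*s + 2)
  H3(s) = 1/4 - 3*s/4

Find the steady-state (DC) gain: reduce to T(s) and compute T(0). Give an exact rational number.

1. add H2, H3 (parallel) -> (-3*s^3 - 2*s^2 - 8*s + 3)/(4*s^2 + 4*s + 4)
2. reduce the feedback loop with forward H1 and return (H2+H3) -> (-8*s^3 - 12*s^2 - 12*s - 4)/(6*s^4 - 9*s^3 - 2*s^2 - 18*s - 7)
DC gain: substitute s = 0 into T(s) from step 2: T(0) = -4/(-7) = 4/7.

Hence the answer: 4/7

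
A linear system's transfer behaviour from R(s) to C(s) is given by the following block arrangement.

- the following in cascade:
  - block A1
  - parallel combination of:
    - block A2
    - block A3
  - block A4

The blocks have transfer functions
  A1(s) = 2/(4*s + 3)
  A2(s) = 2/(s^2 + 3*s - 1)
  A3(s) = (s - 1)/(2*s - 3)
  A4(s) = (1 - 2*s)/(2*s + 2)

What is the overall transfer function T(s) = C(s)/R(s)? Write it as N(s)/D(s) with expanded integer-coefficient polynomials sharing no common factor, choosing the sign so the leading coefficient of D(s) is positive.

First reduce the diagram to T(s).

Step 1 - reduce the parallel group A2, A3, giving (s^3 + 2*s^2 - 5)/(2*s^3 + 3*s^2 - 11*s + 3)
Step 2 - series reduction of A1, (A2+A3), A4; the result is T(s) itself (integer coefficients, no common factor, positive leading denominator coefficient)

Answer: (-2*s^4 - 3*s^3 + 2*s^2 + 10*s - 5)/(8*s^5 + 26*s^4 - 17*s^3 - 56*s^2 - 12*s + 9)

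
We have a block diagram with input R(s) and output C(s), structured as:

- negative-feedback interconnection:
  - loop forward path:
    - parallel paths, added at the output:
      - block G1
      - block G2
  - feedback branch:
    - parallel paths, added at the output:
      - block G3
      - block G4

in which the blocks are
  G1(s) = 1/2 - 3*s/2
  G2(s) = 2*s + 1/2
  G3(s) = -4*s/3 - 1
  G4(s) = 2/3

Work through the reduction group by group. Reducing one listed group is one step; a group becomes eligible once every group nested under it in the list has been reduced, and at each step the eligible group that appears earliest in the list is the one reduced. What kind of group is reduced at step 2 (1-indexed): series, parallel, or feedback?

The answer is parallel.

Reasoning:
(1) combine G1, G2 in parallel
(2) add G3, G4 (parallel)
(3) feedback reduction of (G1+G2), (G3+G4)
Step 2 collapses a parallel group.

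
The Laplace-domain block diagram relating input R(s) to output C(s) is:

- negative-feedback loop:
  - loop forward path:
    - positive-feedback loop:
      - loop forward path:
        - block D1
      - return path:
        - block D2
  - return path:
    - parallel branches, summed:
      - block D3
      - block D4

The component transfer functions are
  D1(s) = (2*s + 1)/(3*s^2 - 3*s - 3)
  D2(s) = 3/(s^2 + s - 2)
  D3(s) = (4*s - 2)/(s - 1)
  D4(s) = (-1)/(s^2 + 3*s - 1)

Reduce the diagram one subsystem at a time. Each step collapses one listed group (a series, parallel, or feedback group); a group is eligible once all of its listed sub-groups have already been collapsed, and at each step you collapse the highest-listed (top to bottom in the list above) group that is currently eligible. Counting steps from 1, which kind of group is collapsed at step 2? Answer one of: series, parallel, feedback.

The answer is parallel.

Reasoning:
Step 1 - collapse the loop (D1 forward, D2 return)
Step 2 - reduce the parallel group D3, D4
Step 3 - apply the feedback formula to [D1/(1-D1*D2)], (D3+D4)
The group at step 2 is a parallel group.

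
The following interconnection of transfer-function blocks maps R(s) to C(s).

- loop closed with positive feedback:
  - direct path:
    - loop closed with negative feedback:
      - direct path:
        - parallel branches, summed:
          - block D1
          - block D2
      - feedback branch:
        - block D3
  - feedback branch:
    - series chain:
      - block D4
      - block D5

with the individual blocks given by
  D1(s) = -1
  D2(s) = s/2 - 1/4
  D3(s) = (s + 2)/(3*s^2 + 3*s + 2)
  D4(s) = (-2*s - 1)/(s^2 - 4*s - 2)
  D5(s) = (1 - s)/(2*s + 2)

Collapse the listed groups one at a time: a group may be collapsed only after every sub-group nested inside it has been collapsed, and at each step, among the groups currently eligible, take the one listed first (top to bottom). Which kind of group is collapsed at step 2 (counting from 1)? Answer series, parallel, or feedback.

The answer is feedback.

Reasoning:
Step 1: add D1, D2 (parallel)
Step 2: reduce the feedback loop with forward (D1+D2) and return D3
Step 3: cascade D4, D5
Step 4: reduce the feedback loop with forward [(D1+D2)/(1+(D1+D2)*D3)] and return (D4*D5)
Step 2: feedback.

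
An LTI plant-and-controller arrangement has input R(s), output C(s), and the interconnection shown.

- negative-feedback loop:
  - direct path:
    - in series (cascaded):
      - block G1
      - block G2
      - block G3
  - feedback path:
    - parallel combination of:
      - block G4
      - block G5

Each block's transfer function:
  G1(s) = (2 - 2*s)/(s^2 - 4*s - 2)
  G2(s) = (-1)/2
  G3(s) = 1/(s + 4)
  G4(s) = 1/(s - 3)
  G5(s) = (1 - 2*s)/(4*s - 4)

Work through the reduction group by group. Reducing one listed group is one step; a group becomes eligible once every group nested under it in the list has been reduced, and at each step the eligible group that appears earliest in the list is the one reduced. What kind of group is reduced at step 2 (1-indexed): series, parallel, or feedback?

Step 1 - cascade G1, G2, G3
Step 2 - add G4, G5 (parallel)
Step 3 - close the feedback loop around (G1*G2*G3), (G4+G5)
So the answer for step 2 is parallel.

Therefore the answer is parallel.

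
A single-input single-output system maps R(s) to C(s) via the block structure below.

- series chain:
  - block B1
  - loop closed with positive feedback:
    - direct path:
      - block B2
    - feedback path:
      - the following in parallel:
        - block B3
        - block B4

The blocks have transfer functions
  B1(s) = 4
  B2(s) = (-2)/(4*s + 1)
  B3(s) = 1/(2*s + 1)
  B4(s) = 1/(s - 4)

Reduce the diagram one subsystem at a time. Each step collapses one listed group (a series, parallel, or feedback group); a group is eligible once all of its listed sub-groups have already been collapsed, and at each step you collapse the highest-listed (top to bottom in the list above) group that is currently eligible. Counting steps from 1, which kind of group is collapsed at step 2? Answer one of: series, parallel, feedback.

(1) sum the parallel branches B3, B4
(2) reduce the feedback loop with forward B2 and return (B3+B4)
(3) series reduction of B1, [B2/(1-B2*(B3+B4))]
So the answer for step 2 is feedback.

Therefore the answer is feedback.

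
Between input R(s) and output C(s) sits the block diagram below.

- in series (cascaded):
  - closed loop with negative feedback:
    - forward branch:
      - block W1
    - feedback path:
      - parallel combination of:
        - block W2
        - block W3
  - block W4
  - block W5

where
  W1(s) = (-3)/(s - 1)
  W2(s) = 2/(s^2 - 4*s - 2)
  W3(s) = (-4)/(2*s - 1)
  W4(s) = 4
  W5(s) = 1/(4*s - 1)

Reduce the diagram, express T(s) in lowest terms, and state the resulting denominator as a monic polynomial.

Answer: s^5 - 23*s^4/4 + 95*s^3/8 - 253*s^2/8 - 11*s/4 + 5/2

Working:
Step 1 - sum the parallel branches W2, W3 = (-4*s^2 + 20*s + 6)/(2*s^3 - 9*s^2 + 2)
Step 2 - collapse the loop (W1 forward, (W2+W3) return) = (-6*s^3 + 27*s^2 - 6)/(2*s^4 - 11*s^3 + 21*s^2 - 58*s - 20)
Step 3 - cascade [W1/(1+W1*(W2+W3))], W4, W5 = (-24*s^3 + 108*s^2 - 24)/(8*s^5 - 46*s^4 + 95*s^3 - 253*s^2 - 22*s + 20)
The result of step 3 is T(s) in lowest terms. Its denominator has leading coefficient 8; dividing the denominator through by 8 makes it monic.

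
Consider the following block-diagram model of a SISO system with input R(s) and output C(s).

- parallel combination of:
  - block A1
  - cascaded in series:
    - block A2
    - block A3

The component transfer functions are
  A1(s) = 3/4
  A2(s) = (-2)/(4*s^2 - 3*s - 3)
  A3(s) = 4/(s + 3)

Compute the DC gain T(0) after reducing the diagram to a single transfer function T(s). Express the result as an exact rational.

1. reduce the series chain A2, A3 -> (-8)/(4*s^3 + 9*s^2 - 12*s - 9)
2. sum the parallel branches A1, (A2*A3) -> (12*s^3 + 27*s^2 - 36*s - 59)/(16*s^3 + 36*s^2 - 48*s - 36)
The step-2 result is T(s). Setting s = 0: T(0) = -59/(-36) = 59/36.

Answer: 59/36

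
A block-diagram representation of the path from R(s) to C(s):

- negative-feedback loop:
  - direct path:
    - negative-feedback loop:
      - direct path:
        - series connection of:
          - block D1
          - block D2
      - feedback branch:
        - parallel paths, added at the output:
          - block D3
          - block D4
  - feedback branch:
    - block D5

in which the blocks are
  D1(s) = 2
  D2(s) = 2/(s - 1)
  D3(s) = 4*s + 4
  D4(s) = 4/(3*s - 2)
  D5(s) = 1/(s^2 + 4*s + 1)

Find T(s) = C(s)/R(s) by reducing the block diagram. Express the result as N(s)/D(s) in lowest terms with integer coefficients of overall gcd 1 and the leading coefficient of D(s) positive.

Step 1 - combine D1, D2 in series, giving 4/(s - 1)
Step 2 - sum the parallel branches D3, D4, giving (12*s^2 + 4*s - 4)/(3*s - 2)
Step 3 - feedback reduction of (D1*D2), (D3+D4), giving (12*s - 8)/(51*s^2 + 11*s - 14)
Step 4 - reduce the feedback loop with forward [(D1*D2)/(1+(D1*D2)*(D3+D4))] and return D5: this yields T(s), and no further normalization is needed

Final answer: (12*s^3 + 40*s^2 - 20*s - 8)/(51*s^4 + 215*s^3 + 81*s^2 - 33*s - 22)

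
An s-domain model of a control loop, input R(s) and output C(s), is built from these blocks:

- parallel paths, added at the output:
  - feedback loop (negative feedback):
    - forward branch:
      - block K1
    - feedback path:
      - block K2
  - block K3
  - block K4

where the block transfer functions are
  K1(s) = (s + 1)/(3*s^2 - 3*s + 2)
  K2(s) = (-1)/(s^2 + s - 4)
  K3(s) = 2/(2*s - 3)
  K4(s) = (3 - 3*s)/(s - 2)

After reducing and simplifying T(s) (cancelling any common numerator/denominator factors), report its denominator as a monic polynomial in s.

First reduce the diagram to T(s).

1. reduce the feedback loop with forward K1 and return K2 gives (s^3 + 2*s^2 - 3*s - 4)/(3*s^4 - 13*s^2 + 13*s - 9)
2. add [K1/(1+K1*K2)], K3, K4 (parallel) gives (-18*s^6 + 53*s^5 + 36*s^4 - 313*s^3 + 469*s^2 - 312*s + 93)/(6*s^6 - 21*s^5 - 8*s^4 + 117*s^3 - 187*s^2 + 141*s - 54)
Step 2 gives the fully reduced T(s), with no common factor left to cancel. The denominator's leading coefficient is 6, so divide each of its coefficients by 6 to get the monic form.

Answer: s^6 - 7*s^5/2 - 4*s^4/3 + 39*s^3/2 - 187*s^2/6 + 47*s/2 - 9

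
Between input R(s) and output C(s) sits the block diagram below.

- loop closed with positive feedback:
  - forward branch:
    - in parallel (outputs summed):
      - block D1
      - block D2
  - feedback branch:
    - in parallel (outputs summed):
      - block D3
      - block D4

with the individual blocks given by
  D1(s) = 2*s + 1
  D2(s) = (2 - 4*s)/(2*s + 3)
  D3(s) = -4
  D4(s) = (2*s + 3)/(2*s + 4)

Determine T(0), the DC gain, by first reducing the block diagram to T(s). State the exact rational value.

[1] add D1, D2 (parallel) = (4*s^2 + 4*s + 5)/(2*s + 3)
[2] combine D3, D4 in parallel = (-6*s - 13)/(2*s + 4)
[3] feedback reduction of (D1+D2), (D3+D4) = (8*s^3 + 24*s^2 + 26*s + 20)/(24*s^3 + 80*s^2 + 96*s + 77)
The step-3 result is T(s). Setting s = 0: T(0) = 20/77.

Answer: 20/77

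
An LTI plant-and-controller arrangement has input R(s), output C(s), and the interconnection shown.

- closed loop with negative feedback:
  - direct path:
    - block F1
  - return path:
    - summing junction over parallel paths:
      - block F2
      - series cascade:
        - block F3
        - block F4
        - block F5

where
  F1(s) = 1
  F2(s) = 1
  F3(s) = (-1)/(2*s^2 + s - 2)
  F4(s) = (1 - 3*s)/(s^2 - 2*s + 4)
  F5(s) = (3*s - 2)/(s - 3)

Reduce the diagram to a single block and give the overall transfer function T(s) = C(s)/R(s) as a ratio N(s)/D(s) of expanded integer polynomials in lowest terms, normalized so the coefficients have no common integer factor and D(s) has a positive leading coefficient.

Step 1: series reduction of F3, F4, F5, giving (9*s^2 - 9*s + 2)/(2*s^5 - 9*s^4 + 13*s^3 - 4*s^2 - 32*s + 24)
Step 2: sum the parallel branches F2, (F3*F4*F5), giving (2*s^5 - 9*s^4 + 13*s^3 + 5*s^2 - 41*s + 26)/(2*s^5 - 9*s^4 + 13*s^3 - 4*s^2 - 32*s + 24)
Step 3: close the feedback loop around F1, (F2+(F3*F4*F5)); the result is T(s) itself (integer coefficients, no common factor, positive leading denominator coefficient)

Therefore the answer is (2*s^5 - 9*s^4 + 13*s^3 - 4*s^2 - 32*s + 24)/(4*s^5 - 18*s^4 + 26*s^3 + s^2 - 73*s + 50).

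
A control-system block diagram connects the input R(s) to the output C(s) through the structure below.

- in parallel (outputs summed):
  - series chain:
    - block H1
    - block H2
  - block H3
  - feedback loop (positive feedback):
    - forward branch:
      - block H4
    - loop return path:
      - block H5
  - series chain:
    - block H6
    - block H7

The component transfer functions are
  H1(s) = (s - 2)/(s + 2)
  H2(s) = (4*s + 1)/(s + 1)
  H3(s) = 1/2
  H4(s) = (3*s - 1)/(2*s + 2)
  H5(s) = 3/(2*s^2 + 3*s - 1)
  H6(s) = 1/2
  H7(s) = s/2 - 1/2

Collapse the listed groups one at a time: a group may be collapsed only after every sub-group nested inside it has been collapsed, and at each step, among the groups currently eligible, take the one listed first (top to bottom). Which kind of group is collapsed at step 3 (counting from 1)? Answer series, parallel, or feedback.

Reducing step by step:

Step 1. series reduction of H1, H2
Step 2. reduce the feedback loop with forward H4 and return H5
Step 3. cascade H6, H7
Step 4. parallel reduction of (H1*H2), H3, [H4/(1-H4*H5)], (H6*H7)
Step 3: series.

Answer: series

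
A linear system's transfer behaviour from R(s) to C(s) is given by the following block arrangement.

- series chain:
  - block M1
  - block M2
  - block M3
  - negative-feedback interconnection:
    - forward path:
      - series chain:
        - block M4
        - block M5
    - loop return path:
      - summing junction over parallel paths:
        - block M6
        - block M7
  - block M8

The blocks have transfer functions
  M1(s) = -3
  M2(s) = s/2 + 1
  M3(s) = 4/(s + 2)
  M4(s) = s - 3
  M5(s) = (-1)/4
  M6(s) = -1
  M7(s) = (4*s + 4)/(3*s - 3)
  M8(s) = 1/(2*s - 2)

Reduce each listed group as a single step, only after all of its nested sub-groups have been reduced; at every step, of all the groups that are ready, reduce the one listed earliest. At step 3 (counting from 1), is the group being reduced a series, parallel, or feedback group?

Step 1: multiply M4, M5 (series)
Step 2: sum the parallel branches M6, M7
Step 3: close the feedback loop around (M4*M5), (M6+M7)
Step 4: combine M1, M2, M3, [(M4*M5)/(1+(M4*M5)*(M6+M7))], M8 in series
Step 3: feedback.

Final answer: feedback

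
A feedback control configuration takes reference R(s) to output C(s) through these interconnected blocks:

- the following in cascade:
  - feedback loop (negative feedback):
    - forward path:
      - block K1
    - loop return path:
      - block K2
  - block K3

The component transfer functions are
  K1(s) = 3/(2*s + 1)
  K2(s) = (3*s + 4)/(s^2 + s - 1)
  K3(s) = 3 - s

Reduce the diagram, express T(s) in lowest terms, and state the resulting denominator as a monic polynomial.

Step 1: reduce the feedback loop with forward K1 and return K2: (3*s^2 + 3*s - 3)/(2*s^3 + 3*s^2 + 8*s + 11)
Step 2: reduce the series chain [K1/(1+K1*K2)], K3: (-3*s^3 + 6*s^2 + 12*s - 9)/(2*s^3 + 3*s^2 + 8*s + 11)
T(s) is the step-2 result (common factors already cancelled). Leading coefficient of the denominator: 2. Divide through by 2 for the monic polynomial.

Therefore the answer is s^3 + 3*s^2/2 + 4*s + 11/2.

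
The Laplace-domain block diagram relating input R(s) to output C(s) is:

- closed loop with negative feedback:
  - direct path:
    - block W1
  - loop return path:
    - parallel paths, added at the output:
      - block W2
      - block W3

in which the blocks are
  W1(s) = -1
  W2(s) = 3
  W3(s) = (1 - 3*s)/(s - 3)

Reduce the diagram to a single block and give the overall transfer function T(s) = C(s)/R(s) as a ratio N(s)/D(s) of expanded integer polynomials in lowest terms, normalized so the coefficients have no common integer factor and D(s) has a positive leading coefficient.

Answer: (3 - s)/(s + 5)

Working:
Step 1 - sum the parallel branches W2, W3 -> (-8)/(s - 3)
Step 2 - apply the feedback formula to W1, (W2+W3), which is the overall transfer function T(s) = C(s)/R(s) in lowest terms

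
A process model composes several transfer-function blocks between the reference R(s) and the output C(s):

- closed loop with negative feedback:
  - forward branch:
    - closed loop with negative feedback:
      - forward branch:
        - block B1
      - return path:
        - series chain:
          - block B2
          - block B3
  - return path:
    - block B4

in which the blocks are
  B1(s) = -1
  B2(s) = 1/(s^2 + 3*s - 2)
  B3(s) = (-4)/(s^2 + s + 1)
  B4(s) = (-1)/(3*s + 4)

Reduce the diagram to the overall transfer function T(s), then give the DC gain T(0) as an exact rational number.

(1) combine B2, B3 in series -> (-4)/(s^4 + 4*s^3 + 2*s^2 + s - 2)
(2) reduce the feedback loop with forward B1 and return (B2*B3) -> (-s^4 - 4*s^3 - 2*s^2 - s + 2)/(s^4 + 4*s^3 + 2*s^2 + s + 2)
(3) feedback reduction of [B1/(1+B1*(B2*B3))], B4 -> (-3*s^5 - 16*s^4 - 22*s^3 - 11*s^2 + 2*s + 8)/(3*s^5 + 17*s^4 + 26*s^3 + 13*s^2 + 11*s + 6)
Step 3 gives the overall T(s). Then T(0) = 8/6 = 4/3.

Hence the answer: 4/3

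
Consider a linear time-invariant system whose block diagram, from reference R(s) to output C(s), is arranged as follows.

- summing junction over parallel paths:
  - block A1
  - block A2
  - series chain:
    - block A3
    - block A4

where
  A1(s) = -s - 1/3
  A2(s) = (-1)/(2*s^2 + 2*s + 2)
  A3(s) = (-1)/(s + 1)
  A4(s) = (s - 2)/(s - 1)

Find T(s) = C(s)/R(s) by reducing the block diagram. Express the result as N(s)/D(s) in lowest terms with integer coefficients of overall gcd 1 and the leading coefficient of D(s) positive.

The answer is (-6*s^5 - 8*s^4 - 8*s^3 + 9*s^2 + 14*s + 17)/(6*s^4 + 6*s^3 - 6*s - 6).

Reasoning:
Step 1. multiply A3, A4 (series), giving (2 - s)/(s^2 - 1)
Step 2. parallel reduction of A1, A2, (A3*A4): this yields T(s), and no further normalization is needed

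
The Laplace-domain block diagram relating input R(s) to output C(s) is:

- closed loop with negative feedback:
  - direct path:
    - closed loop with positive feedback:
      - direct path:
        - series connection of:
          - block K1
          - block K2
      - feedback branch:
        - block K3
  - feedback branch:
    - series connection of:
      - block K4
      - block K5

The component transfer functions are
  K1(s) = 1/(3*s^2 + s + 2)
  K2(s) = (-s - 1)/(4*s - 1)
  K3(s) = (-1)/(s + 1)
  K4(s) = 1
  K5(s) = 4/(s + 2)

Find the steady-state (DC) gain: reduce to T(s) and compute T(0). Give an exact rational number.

Step 1. reduce the series chain K1, K2 gives (-s - 1)/(12*s^3 + s^2 + 7*s - 2)
Step 2. feedback reduction of (K1*K2), K3 gives (-s - 1)/(12*s^3 + s^2 + 7*s - 3)
Step 3. reduce the series chain K4, K5 gives 4/(s + 2)
Step 4. collapse the loop ([(K1*K2)/(1-(K1*K2)*K3)] forward, (K4*K5) return) gives (-s^2 - 3*s - 2)/(12*s^4 + 25*s^3 + 9*s^2 + 7*s - 10)
Evaluating the step-4 result (the overall T(s)) at s = 0 gives T(0) = -2/(-10) = 1/5.

Therefore the answer is 1/5.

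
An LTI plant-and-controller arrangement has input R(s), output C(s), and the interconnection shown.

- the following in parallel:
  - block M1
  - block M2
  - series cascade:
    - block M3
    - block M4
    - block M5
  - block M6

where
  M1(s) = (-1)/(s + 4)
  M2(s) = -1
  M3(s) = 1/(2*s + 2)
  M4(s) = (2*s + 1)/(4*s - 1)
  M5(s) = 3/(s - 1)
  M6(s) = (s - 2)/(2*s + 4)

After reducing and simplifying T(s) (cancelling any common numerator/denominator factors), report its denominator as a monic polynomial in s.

Reducing step by step:

Step 1: reduce the series chain M3, M4, M5, giving (6*s + 3)/(8*s^3 - 2*s^2 - 8*s + 2)
Step 2: combine M1, M2, (M3*M4*M5), M6 in parallel, giving (-4*s^5 - 47*s^4 - 90*s^3 + 114*s^2 + 166*s - 4)/(8*s^5 + 46*s^4 + 44*s^3 - 62*s^2 - 52*s + 16)
No further cancellation is possible in the step-2 result, so that is T(s). Its denominator becomes monic after dividing by the leading coefficient 8.

Answer: s^5 + 23*s^4/4 + 11*s^3/2 - 31*s^2/4 - 13*s/2 + 2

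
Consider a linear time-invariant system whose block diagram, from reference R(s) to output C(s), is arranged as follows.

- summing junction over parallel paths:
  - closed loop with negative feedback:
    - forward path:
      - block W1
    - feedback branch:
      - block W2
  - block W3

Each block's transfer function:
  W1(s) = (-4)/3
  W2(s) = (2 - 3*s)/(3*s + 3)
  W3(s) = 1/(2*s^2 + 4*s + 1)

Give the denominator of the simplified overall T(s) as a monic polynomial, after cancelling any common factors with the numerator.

Step 1. reduce the feedback loop with forward W1 and return W2 = (-12*s - 12)/(21*s + 1)
Step 2. parallel reduction of [W1/(1+W1*W2)], W3 = (-24*s^3 - 72*s^2 - 39*s - 11)/(42*s^3 + 86*s^2 + 25*s + 1)
Step 2 gives the fully reduced T(s), with no common factor left to cancel. The denominator's leading coefficient is 42, so divide each of its coefficients by 42 to get the monic form.

Hence the answer: s^3 + 43*s^2/21 + 25*s/42 + 1/42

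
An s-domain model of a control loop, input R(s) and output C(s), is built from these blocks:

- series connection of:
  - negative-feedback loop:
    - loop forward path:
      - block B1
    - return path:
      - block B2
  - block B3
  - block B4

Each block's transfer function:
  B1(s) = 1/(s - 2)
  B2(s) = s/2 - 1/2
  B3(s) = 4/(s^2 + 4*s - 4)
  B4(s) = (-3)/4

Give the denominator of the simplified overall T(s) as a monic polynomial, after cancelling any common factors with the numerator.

(1) collapse the loop (B1 forward, B2 return), giving 2/(3*s - 5)
(2) series reduction of [B1/(1+B1*B2)], B3, B4, giving (-6)/(3*s^3 + 7*s^2 - 32*s + 20)
That last expression is T(s), already simplified. Scaling its denominator by 1/3 (the reciprocal of the leading coefficient) yields the monic denominator.

Final answer: s^3 + 7*s^2/3 - 32*s/3 + 20/3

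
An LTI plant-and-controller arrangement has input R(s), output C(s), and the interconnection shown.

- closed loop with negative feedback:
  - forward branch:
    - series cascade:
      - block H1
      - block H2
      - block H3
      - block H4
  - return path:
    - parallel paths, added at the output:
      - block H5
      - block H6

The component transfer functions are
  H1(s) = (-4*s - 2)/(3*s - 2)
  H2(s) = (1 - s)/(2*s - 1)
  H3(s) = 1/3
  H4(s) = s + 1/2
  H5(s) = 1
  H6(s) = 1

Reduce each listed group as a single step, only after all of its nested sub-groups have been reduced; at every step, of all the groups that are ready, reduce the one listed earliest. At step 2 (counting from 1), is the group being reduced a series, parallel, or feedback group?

Answer: parallel

Working:
Step 1: cascade H1, H2, H3, H4
Step 2: sum the parallel branches H5, H6
Step 3: reduce the feedback loop with forward (H1*H2*H3*H4) and return (H5+H6)
The group at step 2 is a parallel group.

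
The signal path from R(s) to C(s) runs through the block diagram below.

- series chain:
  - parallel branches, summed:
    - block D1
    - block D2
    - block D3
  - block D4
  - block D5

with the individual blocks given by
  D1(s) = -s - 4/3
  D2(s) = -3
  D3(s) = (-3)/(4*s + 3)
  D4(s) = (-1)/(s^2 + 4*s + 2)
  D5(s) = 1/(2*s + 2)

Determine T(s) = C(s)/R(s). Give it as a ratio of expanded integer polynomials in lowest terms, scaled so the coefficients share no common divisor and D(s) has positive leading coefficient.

Reducing step by step:

(1) reduce the parallel group D1, D2, D3 -> (-12*s^2 - 61*s - 48)/(12*s + 9)
(2) multiply (D1+D2+D3), D4, D5 (series): this yields T(s), and no further normalization is needed

Answer: (12*s^2 + 61*s + 48)/(24*s^4 + 138*s^3 + 234*s^2 + 156*s + 36)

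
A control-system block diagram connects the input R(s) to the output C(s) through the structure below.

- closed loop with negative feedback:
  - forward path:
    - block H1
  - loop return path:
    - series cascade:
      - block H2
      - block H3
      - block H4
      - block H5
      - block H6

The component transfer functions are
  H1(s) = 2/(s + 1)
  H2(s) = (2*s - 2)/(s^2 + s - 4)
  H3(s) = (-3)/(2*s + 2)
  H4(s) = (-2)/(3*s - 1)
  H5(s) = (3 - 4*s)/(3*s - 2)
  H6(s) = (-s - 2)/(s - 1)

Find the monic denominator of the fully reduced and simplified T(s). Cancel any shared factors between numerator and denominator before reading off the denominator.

Step 1: series reduction of H2, H3, H4, H5, H6 -> (24*s^2 + 30*s - 36)/(9*s^5 + 9*s^4 - 43*s^3 - 5*s^2 + 30*s - 8)
Step 2: apply the feedback formula to H1, (H2*H3*H4*H5*H6) -> (18*s^5 + 18*s^4 - 86*s^3 - 10*s^2 + 60*s - 16)/(9*s^6 + 18*s^5 - 34*s^4 - 48*s^3 + 73*s^2 + 82*s - 80)
T(s) is the step-2 result (common factors already cancelled). Leading coefficient of the denominator: 9. Divide through by 9 for the monic polynomial.

Final answer: s^6 + 2*s^5 - 34*s^4/9 - 16*s^3/3 + 73*s^2/9 + 82*s/9 - 80/9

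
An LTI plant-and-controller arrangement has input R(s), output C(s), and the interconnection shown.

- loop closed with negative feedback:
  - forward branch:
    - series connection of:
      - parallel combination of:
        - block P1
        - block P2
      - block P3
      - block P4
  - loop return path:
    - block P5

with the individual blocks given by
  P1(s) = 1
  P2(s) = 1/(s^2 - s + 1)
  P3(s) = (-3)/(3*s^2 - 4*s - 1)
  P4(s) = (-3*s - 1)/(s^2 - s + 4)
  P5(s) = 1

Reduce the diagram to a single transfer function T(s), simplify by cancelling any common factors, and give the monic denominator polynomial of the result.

1. add P1, P2 (parallel) gives (s^2 - s + 2)/(s^2 - s + 1)
2. cascade (P1+P2), P3, P4 gives (9*s^3 - 6*s^2 + 15*s + 6)/(3*s^6 - 10*s^5 + 25*s^4 - 37*s^3 + 26*s^2 - 11*s - 4)
3. feedback reduction of ((P1+P2)*P3*P4), P5 gives (9*s^3 - 6*s^2 + 15*s + 6)/(3*s^6 - 10*s^5 + 25*s^4 - 28*s^3 + 20*s^2 + 4*s + 2)
That last expression is T(s), already simplified. Scaling its denominator by 1/3 (the reciprocal of the leading coefficient) yields the monic denominator.

Answer: s^6 - 10*s^5/3 + 25*s^4/3 - 28*s^3/3 + 20*s^2/3 + 4*s/3 + 2/3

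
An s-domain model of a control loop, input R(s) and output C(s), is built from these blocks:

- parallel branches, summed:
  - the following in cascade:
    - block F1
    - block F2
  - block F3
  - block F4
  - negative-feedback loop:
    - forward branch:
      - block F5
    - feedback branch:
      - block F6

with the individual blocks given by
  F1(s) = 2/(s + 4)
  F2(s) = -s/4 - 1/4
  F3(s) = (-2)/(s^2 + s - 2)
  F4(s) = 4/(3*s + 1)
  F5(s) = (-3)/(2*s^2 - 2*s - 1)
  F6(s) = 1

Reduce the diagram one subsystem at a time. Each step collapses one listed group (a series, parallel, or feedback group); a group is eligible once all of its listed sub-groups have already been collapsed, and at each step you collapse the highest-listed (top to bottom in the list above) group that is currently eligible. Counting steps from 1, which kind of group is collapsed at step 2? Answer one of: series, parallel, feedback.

Answer: feedback

Working:
Step 1. multiply F1, F2 (series)
Step 2. close the feedback loop around F5, F6
Step 3. add (F1*F2), F3, F4, [F5/(1+F5*F6)] (parallel)
Step 2 collapses a feedback group.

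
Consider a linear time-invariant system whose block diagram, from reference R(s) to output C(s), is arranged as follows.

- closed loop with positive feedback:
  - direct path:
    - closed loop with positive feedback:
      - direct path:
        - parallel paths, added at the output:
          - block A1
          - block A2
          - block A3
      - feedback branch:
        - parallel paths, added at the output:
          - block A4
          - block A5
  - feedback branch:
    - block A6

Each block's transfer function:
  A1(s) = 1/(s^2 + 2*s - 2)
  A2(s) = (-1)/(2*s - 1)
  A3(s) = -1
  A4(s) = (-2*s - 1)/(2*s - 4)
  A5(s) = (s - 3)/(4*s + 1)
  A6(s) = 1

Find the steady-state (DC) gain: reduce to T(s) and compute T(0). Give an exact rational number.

First reduce the diagram to T(s).

[1] sum the parallel branches A1, A2, A3; result (-2*s^3 - 4*s^2 + 6*s - 1)/(2*s^3 + 3*s^2 - 6*s + 2)
[2] parallel reduction of A4, A5; result (-6*s^2 - 16*s + 11)/(8*s^2 - 14*s - 4)
[3] reduce the feedback loop with forward (A1+A2+A3) and return (A4+A5); result (-16*s^5 - 4*s^4 + 112*s^3 - 76*s^2 - 10*s + 4)/(4*s^5 - 60*s^4 - 104*s^3 + 222*s^2 - 86*s + 3)
[4] reduce the feedback loop with forward [(A1+A2+A3)/(1-(A1+A2+A3)*(A4+A5))] and return A6; result (-16*s^5 - 4*s^4 + 112*s^3 - 76*s^2 - 10*s + 4)/(20*s^5 - 56*s^4 - 216*s^3 + 298*s^2 - 76*s - 1)
Step 4 gives the overall T(s). Then T(0) = 4/(-1) = -4.

Answer: -4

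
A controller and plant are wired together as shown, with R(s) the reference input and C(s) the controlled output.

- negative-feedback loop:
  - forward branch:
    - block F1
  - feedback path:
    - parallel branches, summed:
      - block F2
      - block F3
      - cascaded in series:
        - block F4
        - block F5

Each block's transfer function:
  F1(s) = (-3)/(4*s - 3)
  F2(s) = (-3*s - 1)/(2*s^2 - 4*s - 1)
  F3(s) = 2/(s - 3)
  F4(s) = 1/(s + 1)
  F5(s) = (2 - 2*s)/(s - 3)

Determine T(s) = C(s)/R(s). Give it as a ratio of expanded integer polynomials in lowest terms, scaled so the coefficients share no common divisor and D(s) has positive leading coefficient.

Reducing step by step:

1. multiply F4, F5 (series) -> (2 - 2*s)/(s^2 - 2*s - 3)
2. combine F2, F3, (F4*F5) in parallel -> (-3*s^3 + 13*s^2 - 5*s - 1)/(2*s^4 - 8*s^3 + s^2 + 14*s + 3)
3. close the feedback loop around F1, (F2+F3+(F4*F5)) - this is the overall T(s), already in the required normalized form

Answer: (-6*s^4 + 24*s^3 - 3*s^2 - 42*s - 9)/(8*s^5 - 38*s^4 + 37*s^3 + 14*s^2 - 15*s - 6)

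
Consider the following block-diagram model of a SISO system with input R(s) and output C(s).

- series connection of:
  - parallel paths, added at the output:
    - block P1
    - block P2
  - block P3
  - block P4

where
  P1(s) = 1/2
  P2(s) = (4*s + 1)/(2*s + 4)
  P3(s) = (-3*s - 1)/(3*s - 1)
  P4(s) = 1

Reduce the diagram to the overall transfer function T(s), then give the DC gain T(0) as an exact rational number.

Step 1: parallel reduction of P1, P2 -> (5*s + 3)/(2*s + 4)
Step 2: multiply (P1+P2), P3, P4 (series) -> (-15*s^2 - 14*s - 3)/(6*s^2 + 10*s - 4)
That last expression is T(s); at s = 0 only the constant terms survive, so T(0) = -3/(-4) = 3/4.

Therefore the answer is 3/4.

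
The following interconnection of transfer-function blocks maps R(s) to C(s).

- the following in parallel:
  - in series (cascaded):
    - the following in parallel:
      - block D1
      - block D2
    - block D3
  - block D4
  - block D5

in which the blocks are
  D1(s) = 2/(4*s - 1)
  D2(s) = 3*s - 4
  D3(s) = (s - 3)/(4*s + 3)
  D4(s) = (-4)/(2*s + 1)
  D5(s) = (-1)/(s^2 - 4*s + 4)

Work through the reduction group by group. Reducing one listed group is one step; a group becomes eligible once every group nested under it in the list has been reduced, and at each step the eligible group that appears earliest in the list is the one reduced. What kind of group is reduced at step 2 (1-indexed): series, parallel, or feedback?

Reducing step by step:

Step 1 - reduce the parallel group D1, D2
Step 2 - series reduction of (D1+D2), D3
Step 3 - sum the parallel branches ((D1+D2)*D3), D4, D5
Step 2 collapses a series group.

Answer: series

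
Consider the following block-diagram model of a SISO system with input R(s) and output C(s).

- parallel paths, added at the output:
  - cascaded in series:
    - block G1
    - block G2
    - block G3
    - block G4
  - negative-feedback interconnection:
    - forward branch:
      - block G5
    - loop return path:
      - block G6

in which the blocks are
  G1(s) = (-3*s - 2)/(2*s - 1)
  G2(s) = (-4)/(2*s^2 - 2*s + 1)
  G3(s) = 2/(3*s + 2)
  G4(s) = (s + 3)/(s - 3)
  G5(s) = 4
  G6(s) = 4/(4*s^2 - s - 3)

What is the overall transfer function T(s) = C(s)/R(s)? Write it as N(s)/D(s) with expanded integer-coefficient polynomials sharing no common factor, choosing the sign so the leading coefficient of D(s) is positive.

Reducing step by step:

(1) reduce the series chain G1, G2, G3, G4, giving (8*s + 24)/(4*s^4 - 18*s^3 + 22*s^2 - 13*s + 3)
(2) collapse the loop (G5 forward, G6 return), giving (16*s^2 - 4*s - 12)/(4*s^2 - s + 13)
(3) add (G1*G2*G3*G4), [G5/(1+G5*G6)] (parallel), which is the overall transfer function T(s) = C(s)/R(s) in lowest terms

Answer: (64*s^6 - 304*s^5 + 376*s^4 - 48*s^3 - 76*s^2 + 224*s + 276)/(16*s^6 - 76*s^5 + 158*s^4 - 308*s^3 + 311*s^2 - 172*s + 39)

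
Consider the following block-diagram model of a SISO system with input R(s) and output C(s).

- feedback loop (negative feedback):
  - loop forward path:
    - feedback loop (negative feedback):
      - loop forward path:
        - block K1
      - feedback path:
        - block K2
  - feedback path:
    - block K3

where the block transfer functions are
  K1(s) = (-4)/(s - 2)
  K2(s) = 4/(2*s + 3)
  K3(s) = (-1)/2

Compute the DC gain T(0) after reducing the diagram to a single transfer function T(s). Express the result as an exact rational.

First reduce the diagram to T(s).

Step 1 - apply the feedback formula to K1, K2, giving (-8*s - 12)/(2*s^2 - s - 22)
Step 2 - apply the feedback formula to [K1/(1+K1*K2)], K3, giving (-8*s - 12)/(2*s^2 + 3*s - 16)
DC gain: substitute s = 0 into T(s) from step 2: T(0) = -12/(-16) = 3/4.

Answer: 3/4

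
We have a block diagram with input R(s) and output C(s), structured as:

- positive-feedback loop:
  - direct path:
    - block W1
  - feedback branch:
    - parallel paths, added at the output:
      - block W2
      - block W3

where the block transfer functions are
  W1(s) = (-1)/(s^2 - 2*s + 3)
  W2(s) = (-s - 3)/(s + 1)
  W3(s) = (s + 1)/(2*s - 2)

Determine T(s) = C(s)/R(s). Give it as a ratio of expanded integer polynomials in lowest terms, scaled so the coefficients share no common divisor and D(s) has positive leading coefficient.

(1) combine W2, W3 in parallel; result (-s^2 - 2*s + 7)/(2*s^2 - 2)
(2) apply the feedback formula to W1, (W2+W3) - this is the overall T(s), already in the required normalized form

Answer: (2 - 2*s^2)/(2*s^4 - 4*s^3 + 3*s^2 + 2*s + 1)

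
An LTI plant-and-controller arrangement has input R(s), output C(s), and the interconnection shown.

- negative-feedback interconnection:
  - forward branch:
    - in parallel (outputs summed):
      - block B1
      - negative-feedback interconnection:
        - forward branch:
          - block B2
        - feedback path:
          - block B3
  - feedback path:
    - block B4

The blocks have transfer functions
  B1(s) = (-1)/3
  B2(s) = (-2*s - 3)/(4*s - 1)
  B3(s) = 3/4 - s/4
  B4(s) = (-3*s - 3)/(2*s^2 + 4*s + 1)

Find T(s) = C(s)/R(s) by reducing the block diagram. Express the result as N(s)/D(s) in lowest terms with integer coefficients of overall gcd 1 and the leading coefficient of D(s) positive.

First reduce the diagram to T(s).

[1] feedback reduction of B2, B3 = (-8*s - 12)/(2*s^2 + 13*s - 13)
[2] reduce the parallel group B1, [B2/(1+B2*B3)] = (-2*s^2 - 37*s - 23)/(6*s^2 + 39*s - 39)
[3] feedback reduction of (B1+[B2/(1+B2*B3)]), B4, which is the overall transfer function T(s) = C(s)/R(s) in lowest terms

Answer: (-4*s^4 - 82*s^3 - 196*s^2 - 129*s - 23)/(12*s^4 + 108*s^3 + 201*s^2 + 63*s + 30)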